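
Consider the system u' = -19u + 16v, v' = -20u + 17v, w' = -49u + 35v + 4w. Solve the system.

Coefficient matrix A = [[-19, 16, 0], [-20, 17, 0], [-49, 35, 4]].
det(A - λI) = 0 gives eigenvalues λ = -3, 1, 4.
For λ=-3: eigenvector (1,1,2).
For λ=1: eigenvector (4,5,7).
For λ=4: eigenvector (0,0,1).
General solution: C_1e^(-3t)(1,1,2) + C_2e^(t)(4,5,7) + C_3e^(4t)(0,0,1).

u(t) = C_1e^(-3t) + 4C_2e^(t), v(t) = C_1e^(-3t) + 5C_2e^(t), w(t) = 2C_1e^(-3t) + 7C_2e^(t) + C_3e^(4t)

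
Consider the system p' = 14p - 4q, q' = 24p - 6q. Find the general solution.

Coefficient matrix A = [[14, -4], [24, -6]].
Characteristic polynomial det(A - λI) = λ^2 - 8λ + 12 = 0.
Eigenvalues λ = 6, 2.
For λ=6: (A-λI) row 1 is [8, -4], so an eigenvector is (-1, -2).
For λ=2: (A-λI) row 1 is [12, -4], so an eigenvector is (-1, -3).
General solution: C_1e^(6t)(-1,-2) + C_2e^(2t)(-1,-3).

p(t) = -C_1e^(6t) - C_2e^(2t), q(t) = -2C_1e^(6t) - 3C_2e^(2t)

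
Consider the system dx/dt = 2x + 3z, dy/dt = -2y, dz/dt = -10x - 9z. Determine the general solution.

Coefficient matrix A = [[2, 0, 3], [0, -2, 0], [-10, 0, -9]].
det(A - λI) = 0 gives eigenvalues λ = -4, -2, -3.
For λ=-4: eigenvector (1,0,-2).
For λ=-2: eigenvector (0,1,0).
For λ=-3: eigenvector (3,0,-5).
General solution: c_1e^(-4t)(1,0,-2) + c_2e^(-2t)(0,1,0) + c_3e^(-3t)(3,0,-5).

x(t) = c_1e^(-4t) + 3c_3e^(-3t), y(t) = c_2e^(-2t), z(t) = -2c_1e^(-4t) - 5c_3e^(-3t)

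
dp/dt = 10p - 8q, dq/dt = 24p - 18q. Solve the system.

Coefficient matrix A = [[10, -8], [24, -18]].
Characteristic polynomial det(A - λI) = λ^2 + 8λ + 12 = 0.
Eigenvalues λ = -2, -6.
For λ=-2: (A-λI) row 1 is [12, -8], so an eigenvector is (-2, -3).
For λ=-6: (A-λI) row 1 is [16, -8], so an eigenvector is (1, 2).
General solution: c_1e^(-2t)(-2,-3) + c_2e^(-6t)(1,2).

p(t) = -2c_1e^(-2t) + c_2e^(-6t), q(t) = -3c_1e^(-2t) + 2c_2e^(-6t)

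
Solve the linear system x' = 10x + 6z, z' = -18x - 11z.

Coefficient matrix A = [[10, 6], [-18, -11]].
Characteristic polynomial det(A - λI) = λ^2 + λ - 2 = 0.
Eigenvalues λ = 1, -2.
For λ=1: (A-λI) row 1 is [9, 6], so an eigenvector is (-2, 3).
For λ=-2: (A-λI) row 1 is [12, 6], so an eigenvector is (-1, 2).
General solution: C_1e^(t)(-2,3) + C_2e^(-2t)(-1,2).

x(t) = -2C_1e^(t) - C_2e^(-2t), z(t) = 3C_1e^(t) + 2C_2e^(-2t)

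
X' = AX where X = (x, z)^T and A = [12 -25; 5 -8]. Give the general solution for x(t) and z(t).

Coefficient matrix A = [[12, -25], [5, -8]].
Characteristic polynomial det(A - λI) = λ^2 - 4λ + 29 = 0.
Eigenvalues λ = 2 ± 5i (complex conjugate pair).
For λ=2+5i: an eigenvector is (1,0) - i(2,1) = (1 - 2i, 0 - i).
A real fundamental pair from Re and Im of e^((2+5i)t)v: X_1 = e^(2t)(cos(5t)·(1,0) + sin(5t)·(2,1)), X_2 = e^(2t)(sin(5t)·(1,0) - cos(5t)·(2,1)).
General solution: c_1X_1 + c_2X_2.

x(t) = 2c_1e^(2t)sin(5t) + c_1e^(2t)cos(5t) + c_2e^(2t)sin(5t) - 2c_2e^(2t)cos(5t), z(t) = c_1e^(2t)sin(5t) - c_2e^(2t)cos(5t)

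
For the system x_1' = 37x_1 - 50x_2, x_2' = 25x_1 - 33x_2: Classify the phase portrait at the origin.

unstable spiral

A = [[37,-50],[25,-33]]; det(A-λI) = λ^2 - 4λ + 29.
λ = 2 ± 5i: positive real part.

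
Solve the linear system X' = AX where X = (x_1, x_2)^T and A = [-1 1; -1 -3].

Coefficient matrix A = [[-1, 1], [-1, -3]].
Characteristic polynomial det(A - λI) = λ^2 + 4λ + 4 = 0.
Single eigenvalue λ = -2 with algebraic multiplicity 2.
Eigenvector v = (-1,1); generalized eigenvector w with (A-λI)w=v is (-2,1).
General solution: e^(-2t)[K_1·v + K_2·(t·v + w)].

x_1(t) = -K_1e^(-2t) - K_2te^(-2t) - 2K_2e^(-2t), x_2(t) = K_1e^(-2t) + K_2te^(-2t) + K_2e^(-2t)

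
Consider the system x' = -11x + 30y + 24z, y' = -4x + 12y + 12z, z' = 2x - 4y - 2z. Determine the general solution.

x(t) = 9K_1e^(-3t) + 2K_2e^(4t) - 4K_3e^(-2t), y(t) = 4K_1e^(-3t) + K_2e^(4t) - 2K_3e^(-2t), z(t) = -2K_1e^(-3t) + K_3e^(-2t)

Coefficient matrix A = [[-11, 30, 24], [-4, 12, 12], [2, -4, -2]].
det(A - λI) = 0 gives eigenvalues λ = -3, 4, -2.
For λ=-3: eigenvector (9,4,-2).
For λ=4: eigenvector (2,1,0).
For λ=-2: eigenvector (-4,-2,1).
General solution: K_1e^(-3t)(9,4,-2) + K_2e^(4t)(2,1,0) + K_3e^(-2t)(-4,-2,1).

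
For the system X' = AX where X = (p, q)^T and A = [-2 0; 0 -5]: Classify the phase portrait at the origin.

A = [[-2,0],[0,-5]]; det(A-λI) = λ^2 + 7λ + 10.
λ = -5, -2: both negative.

stable node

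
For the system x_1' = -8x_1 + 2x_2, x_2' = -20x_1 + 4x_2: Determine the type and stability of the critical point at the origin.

stable spiral

A = [[-8,2],[-20,4]]; det(A-λI) = λ^2 + 4λ + 8.
λ = -2 ± 2i: negative real part.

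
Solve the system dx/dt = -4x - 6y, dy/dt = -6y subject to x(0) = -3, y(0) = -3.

Coefficient matrix A = [[-4, -6], [0, -6]].
Characteristic polynomial det(A - λI) = λ^2 + 10λ + 24 = 0.
Eigenvalues λ = -4, -6.
For λ=-4: (A-λI) row 1 is [0, -6], so an eigenvector is (-1, 0).
For λ=-6: (A-λI) row 1 is [2, -6], so an eigenvector is (3, 1).
General solution: K_1e^(-4t)(-1,0) + K_2e^(-6t)(3,1).
Applying x(0)=-3, y(0)=-3 gives K_1=-6, K_2=-3.

x(t) = 6e^(-4t) - 9e^(-6t), y(t) = -3e^(-6t)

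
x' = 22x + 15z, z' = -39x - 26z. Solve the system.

x(t) = 2c_1e^(-2t)sin(3t) - c_1e^(-2t)cos(3t) - c_2e^(-2t)sin(3t) - 2c_2e^(-2t)cos(3t), z(t) = -3c_1e^(-2t)sin(3t) + 2c_1e^(-2t)cos(3t) + 2c_2e^(-2t)sin(3t) + 3c_2e^(-2t)cos(3t)

Coefficient matrix A = [[22, 15], [-39, -26]].
Characteristic polynomial det(A - λI) = λ^2 + 4λ + 13 = 0.
Eigenvalues λ = -2 ± 3i (complex conjugate pair).
For λ=-2+3i: an eigenvector is (-1,2) - i(2,-3) = (-1 - 2i, 2 + 3i).
A real fundamental pair from Re and Im of e^((-2+3i)t)v: X_1 = e^(-2t)(cos(3t)·(-1,2) + sin(3t)·(2,-3)), X_2 = e^(-2t)(sin(3t)·(-1,2) - cos(3t)·(2,-3)).
General solution: c_1X_1 + c_2X_2.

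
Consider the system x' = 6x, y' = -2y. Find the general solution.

Coefficient matrix A = [[6, 0], [0, -2]].
Characteristic polynomial det(A - λI) = λ^2 - 4λ - 12 = 0.
Eigenvalues λ = -2, 6.
For λ=-2: (A-λI) row 1 is [8, 0], so an eigenvector is (0, 1).
For λ=6: (A-λI) row 2 is [0, -8], so an eigenvector is (-1, 0).
General solution: C_1e^(-2t)(0,1) + C_2e^(6t)(-1,0).

x(t) = -C_2e^(6t), y(t) = C_1e^(-2t)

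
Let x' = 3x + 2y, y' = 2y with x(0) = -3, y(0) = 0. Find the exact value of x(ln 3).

-81

A = [[3,2],[0,2]]; eigenvalues λ = 2, 3.
Eigenvectors: (-2,1) for λ=2, (1,0) for λ=3.
From the initial condition, c_1 = 0, c_2 = -3.
x(ln 3) = (0)(3^2)(-2) + (-3)(3^3)(1) = -81.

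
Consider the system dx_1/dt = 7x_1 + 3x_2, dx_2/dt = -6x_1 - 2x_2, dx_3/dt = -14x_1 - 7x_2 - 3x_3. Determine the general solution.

Coefficient matrix A = [[7, 3, 0], [-6, -2, 0], [-14, -7, -3]].
det(A - λI) = 0 gives eigenvalues λ = 4, 1, -3.
For λ=4: eigenvector (1,-1,-1).
For λ=1: eigenvector (1,-2,0).
For λ=-3: eigenvector (0,0,1).
General solution: K_1e^(4t)(1,-1,-1) + K_2e^(t)(1,-2,0) + K_3e^(-3t)(0,0,1).

x_1(t) = K_1e^(4t) + K_2e^(t), x_2(t) = -K_1e^(4t) - 2K_2e^(t), x_3(t) = -K_1e^(4t) + K_3e^(-3t)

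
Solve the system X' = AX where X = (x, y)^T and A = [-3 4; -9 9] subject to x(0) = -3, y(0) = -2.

Coefficient matrix A = [[-3, 4], [-9, 9]].
Characteristic polynomial det(A - λI) = λ^2 - 6λ + 9 = 0.
Single eigenvalue λ = 3 with algebraic multiplicity 2.
Eigenvector v = (-2,-3); generalized eigenvector w with (A-λI)w=v is (-1,-2).
General solution: e^(3t)[c_1·v + c_2·(t·v + w)].
Applying x(0)=-3, y(0)=-2 gives c_1=4, c_2=-5.

x(t) = 10te^(3t) - 3e^(3t), y(t) = 15te^(3t) - 2e^(3t)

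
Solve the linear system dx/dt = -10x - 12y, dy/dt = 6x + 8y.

Coefficient matrix A = [[-10, -12], [6, 8]].
Characteristic polynomial det(A - λI) = λ^2 + 2λ - 8 = 0.
Eigenvalues λ = -4, 2.
For λ=-4: (A-λI) row 1 is [-6, -12], so an eigenvector is (-2, 1).
For λ=2: (A-λI) row 1 is [-12, -12], so an eigenvector is (1, -1).
General solution: K_1e^(-4t)(-2,1) + K_2e^(2t)(1,-1).

x(t) = -2K_1e^(-4t) + K_2e^(2t), y(t) = K_1e^(-4t) - K_2e^(2t)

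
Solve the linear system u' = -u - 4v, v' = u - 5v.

Coefficient matrix A = [[-1, -4], [1, -5]].
Characteristic polynomial det(A - λI) = λ^2 + 6λ + 9 = 0.
Single eigenvalue λ = -3 with algebraic multiplicity 2.
Eigenvector v = (-2,-1); generalized eigenvector w with (A-λI)w=v is (1,1).
General solution: e^(-3t)[C_1·v + C_2·(t·v + w)].

u(t) = -2C_1e^(-3t) - 2C_2te^(-3t) + C_2e^(-3t), v(t) = -C_1e^(-3t) - C_2te^(-3t) + C_2e^(-3t)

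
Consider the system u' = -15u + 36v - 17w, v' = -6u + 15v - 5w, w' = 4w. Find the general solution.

Coefficient matrix A = [[-15, 36, -17], [-6, 15, -5], [0, 0, 4]].
det(A - λI) = 0 gives eigenvalues λ = 3, -3, 4.
For λ=3: eigenvector (2,1,0).
For λ=-3: eigenvector (3,1,0).
For λ=4: eigenvector (1,1,1).
General solution: C_1e^(3t)(2,1,0) + C_2e^(-3t)(3,1,0) + C_3e^(4t)(1,1,1).

u(t) = 2C_1e^(3t) + 3C_2e^(-3t) + C_3e^(4t), v(t) = C_1e^(3t) + C_2e^(-3t) + C_3e^(4t), w(t) = C_3e^(4t)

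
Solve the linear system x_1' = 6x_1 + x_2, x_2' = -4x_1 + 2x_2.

x_1(t) = K_1e^(4t) + K_2te^(4t), x_2(t) = -2K_1e^(4t) - 2K_2te^(4t) + K_2e^(4t)

Coefficient matrix A = [[6, 1], [-4, 2]].
Characteristic polynomial det(A - λI) = λ^2 - 8λ + 16 = 0.
Single eigenvalue λ = 4 with algebraic multiplicity 2.
Eigenvector v = (1,-2); generalized eigenvector w with (A-λI)w=v is (0,1).
General solution: e^(4t)[K_1·v + K_2·(t·v + w)].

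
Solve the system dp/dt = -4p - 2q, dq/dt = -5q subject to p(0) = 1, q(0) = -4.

Coefficient matrix A = [[-4, -2], [0, -5]].
Characteristic polynomial det(A - λI) = λ^2 + 9λ + 20 = 0.
Eigenvalues λ = -4, -5.
For λ=-4: (A-λI) row 1 is [0, -2], so an eigenvector is (-1, 0).
For λ=-5: (A-λI) row 1 is [1, -2], so an eigenvector is (2, 1).
General solution: C_1e^(-4t)(-1,0) + C_2e^(-5t)(2,1).
Applying p(0)=1, q(0)=-4 gives C_1=-9, C_2=-4.

p(t) = 9e^(-4t) - 8e^(-5t), q(t) = -4e^(-5t)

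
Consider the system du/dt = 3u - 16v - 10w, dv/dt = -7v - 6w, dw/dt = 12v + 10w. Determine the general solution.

Coefficient matrix A = [[3, -16, -10], [0, -7, -6], [0, 12, 10]].
det(A - λI) = 0 gives eigenvalues λ = 3, 1, 2.
For λ=3: eigenvector (1,0,0).
For λ=1: eigenvector (-4,-3,4).
For λ=2: eigenvector (2,2,-3).
General solution: C_1e^(3t)(1,0,0) + C_2e^(t)(-4,-3,4) + C_3e^(2t)(2,2,-3).

u(t) = C_1e^(3t) - 4C_2e^(t) + 2C_3e^(2t), v(t) = -3C_2e^(t) + 2C_3e^(2t), w(t) = 4C_2e^(t) - 3C_3e^(2t)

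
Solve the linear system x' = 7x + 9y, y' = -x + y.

x(t) = -3c_1e^(4t) - 3c_2te^(4t) + 2c_2e^(4t), y(t) = c_1e^(4t) + c_2te^(4t) - c_2e^(4t)

Coefficient matrix A = [[7, 9], [-1, 1]].
Characteristic polynomial det(A - λI) = λ^2 - 8λ + 16 = 0.
Single eigenvalue λ = 4 with algebraic multiplicity 2.
Eigenvector v = (-3,1); generalized eigenvector w with (A-λI)w=v is (2,-1).
General solution: e^(4t)[c_1·v + c_2·(t·v + w)].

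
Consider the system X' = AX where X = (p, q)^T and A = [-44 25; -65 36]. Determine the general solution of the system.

Coefficient matrix A = [[-44, 25], [-65, 36]].
Characteristic polynomial det(A - λI) = λ^2 + 8λ + 41 = 0.
Eigenvalues λ = -4 ± 5i (complex conjugate pair).
For λ=-4+5i: an eigenvector is (-2,-3) - i(1,2) = (-2 - i, -3 - 2i).
A real fundamental pair from Re and Im of e^((-4+5i)t)v: X_1 = e^(-4t)(cos(5t)·(-2,-3) + sin(5t)·(1,2)), X_2 = e^(-4t)(sin(5t)·(-2,-3) - cos(5t)·(1,2)).
General solution: K_1X_1 + K_2X_2.

p(t) = K_1e^(-4t)sin(5t) - 2K_1e^(-4t)cos(5t) - 2K_2e^(-4t)sin(5t) - K_2e^(-4t)cos(5t), q(t) = 2K_1e^(-4t)sin(5t) - 3K_1e^(-4t)cos(5t) - 3K_2e^(-4t)sin(5t) - 2K_2e^(-4t)cos(5t)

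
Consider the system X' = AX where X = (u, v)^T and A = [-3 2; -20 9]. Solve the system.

Coefficient matrix A = [[-3, 2], [-20, 9]].
Characteristic polynomial det(A - λI) = λ^2 - 6λ + 13 = 0.
Eigenvalues λ = 3 ± 2i (complex conjugate pair).
For λ=3+2i: an eigenvector is (0,1) - i(1,3) = (0 - i, 1 - 3i).
A real fundamental pair from Re and Im of e^((3+2i)t)v: X_1 = e^(3t)(cos(2t)·(0,1) + sin(2t)·(1,3)), X_2 = e^(3t)(sin(2t)·(0,1) - cos(2t)·(1,3)).
General solution: K_1X_1 + K_2X_2.

u(t) = K_1e^(3t)sin(2t) - K_2e^(3t)cos(2t), v(t) = 3K_1e^(3t)sin(2t) + K_1e^(3t)cos(2t) + K_2e^(3t)sin(2t) - 3K_2e^(3t)cos(2t)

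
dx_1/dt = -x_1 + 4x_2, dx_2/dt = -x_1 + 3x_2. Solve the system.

x_1(t) = -2c_1e^(t) - 2c_2te^(t) - c_2e^(t), x_2(t) = -c_1e^(t) - c_2te^(t) - c_2e^(t)

Coefficient matrix A = [[-1, 4], [-1, 3]].
Characteristic polynomial det(A - λI) = λ^2 - 2λ + 1 = 0.
Single eigenvalue λ = 1 with algebraic multiplicity 2.
Eigenvector v = (-2,-1); generalized eigenvector w with (A-λI)w=v is (-1,-1).
General solution: e^(t)[c_1·v + c_2·(t·v + w)].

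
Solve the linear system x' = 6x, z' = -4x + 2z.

Coefficient matrix A = [[6, 0], [-4, 2]].
Characteristic polynomial det(A - λI) = λ^2 - 8λ + 12 = 0.
Eigenvalues λ = 6, 2.
For λ=6: (A-λI) row 2 is [-4, -4], so an eigenvector is (1, -1).
For λ=2: (A-λI) row 1 is [4, 0], so an eigenvector is (0, -1).
General solution: K_1e^(6t)(1,-1) + K_2e^(2t)(0,-1).

x(t) = K_1e^(6t), z(t) = -K_1e^(6t) - K_2e^(2t)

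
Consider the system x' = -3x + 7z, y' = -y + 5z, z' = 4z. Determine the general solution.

Coefficient matrix A = [[-3, 0, 7], [0, -1, 5], [0, 0, 4]].
det(A - λI) = 0 gives eigenvalues λ = 4, -1, -3.
For λ=4: eigenvector (1,1,1).
For λ=-1: eigenvector (0,1,0).
For λ=-3: eigenvector (1,0,0).
General solution: C_1e^(4t)(1,1,1) + C_2e^(-t)(0,1,0) + C_3e^(-3t)(1,0,0).

x(t) = C_1e^(4t) + C_3e^(-3t), y(t) = C_1e^(4t) + C_2e^(-t), z(t) = C_1e^(4t)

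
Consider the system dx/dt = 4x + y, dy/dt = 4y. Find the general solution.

Coefficient matrix A = [[4, 1], [0, 4]].
Characteristic polynomial det(A - λI) = λ^2 - 8λ + 16 = 0.
Single eigenvalue λ = 4 with algebraic multiplicity 2.
Eigenvector v = (-1,0); generalized eigenvector w with (A-λI)w=v is (3,-1).
General solution: e^(4t)[K_1·v + K_2·(t·v + w)].

x(t) = -K_1e^(4t) - K_2te^(4t) + 3K_2e^(4t), y(t) = -K_2e^(4t)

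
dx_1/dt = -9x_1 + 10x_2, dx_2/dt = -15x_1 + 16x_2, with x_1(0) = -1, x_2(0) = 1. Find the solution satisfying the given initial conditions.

Coefficient matrix A = [[-9, 10], [-15, 16]].
Characteristic polynomial det(A - λI) = λ^2 - 7λ + 6 = 0.
Eigenvalues λ = 6, 1.
For λ=6: (A-λI) row 1 is [-15, 10], so an eigenvector is (-2, -3).
For λ=1: (A-λI) row 1 is [-10, 10], so an eigenvector is (1, 1).
General solution: K_1e^(6t)(-2,-3) + K_2e^(t)(1,1).
Applying x_1(0)=-1, x_2(0)=1 gives K_1=-2, K_2=-5.

x_1(t) = 4e^(6t) - 5e^(t), x_2(t) = 6e^(6t) - 5e^(t)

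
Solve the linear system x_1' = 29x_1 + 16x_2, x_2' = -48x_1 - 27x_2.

Coefficient matrix A = [[29, 16], [-48, -27]].
Characteristic polynomial det(A - λI) = λ^2 - 2λ - 15 = 0.
Eigenvalues λ = 5, -3.
For λ=5: (A-λI) row 1 is [24, 16], so an eigenvector is (-2, 3).
For λ=-3: (A-λI) row 1 is [32, 16], so an eigenvector is (-1, 2).
General solution: C_1e^(5t)(-2,3) + C_2e^(-3t)(-1,2).

x_1(t) = -2C_1e^(5t) - C_2e^(-3t), x_2(t) = 3C_1e^(5t) + 2C_2e^(-3t)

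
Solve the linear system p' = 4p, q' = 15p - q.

p(t) = C_2e^(4t), q(t) = C_1e^(-t) + 3C_2e^(4t)

Coefficient matrix A = [[4, 0], [15, -1]].
Characteristic polynomial det(A - λI) = λ^2 - 3λ - 4 = 0.
Eigenvalues λ = -1, 4.
For λ=-1: (A-λI) row 1 is [5, 0], so an eigenvector is (0, 1).
For λ=4: (A-λI) row 2 is [15, -5], so an eigenvector is (1, 3).
General solution: C_1e^(-t)(0,1) + C_2e^(4t)(1,3).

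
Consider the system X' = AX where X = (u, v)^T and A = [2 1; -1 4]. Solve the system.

u(t) = -K_1e^(3t) - K_2te^(3t) + 3K_2e^(3t), v(t) = -K_1e^(3t) - K_2te^(3t) + 2K_2e^(3t)

Coefficient matrix A = [[2, 1], [-1, 4]].
Characteristic polynomial det(A - λI) = λ^2 - 6λ + 9 = 0.
Single eigenvalue λ = 3 with algebraic multiplicity 2.
Eigenvector v = (-1,-1); generalized eigenvector w with (A-λI)w=v is (3,2).
General solution: e^(3t)[K_1·v + K_2·(t·v + w)].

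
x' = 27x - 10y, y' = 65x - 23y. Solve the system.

x(t) = -C_1e^(2t)sin(5t) - C_1e^(2t)cos(5t) - C_2e^(2t)sin(5t) + C_2e^(2t)cos(5t), y(t) = -3C_1e^(2t)sin(5t) - 2C_1e^(2t)cos(5t) - 2C_2e^(2t)sin(5t) + 3C_2e^(2t)cos(5t)

Coefficient matrix A = [[27, -10], [65, -23]].
Characteristic polynomial det(A - λI) = λ^2 - 4λ + 29 = 0.
Eigenvalues λ = 2 ± 5i (complex conjugate pair).
For λ=2+5i: an eigenvector is (-1,-2) - i(-1,-3) = (-1 + i, -2 + 3i).
A real fundamental pair from Re and Im of e^((2+5i)t)v: X_1 = e^(2t)(cos(5t)·(-1,-2) + sin(5t)·(-1,-3)), X_2 = e^(2t)(sin(5t)·(-1,-2) - cos(5t)·(-1,-3)).
General solution: C_1X_1 + C_2X_2.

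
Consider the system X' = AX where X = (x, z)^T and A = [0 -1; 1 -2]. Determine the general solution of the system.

x(t) = -K_1e^(-t) - K_2te^(-t) + K_2e^(-t), z(t) = -K_1e^(-t) - K_2te^(-t) + 2K_2e^(-t)

Coefficient matrix A = [[0, -1], [1, -2]].
Characteristic polynomial det(A - λI) = λ^2 + 2λ + 1 = 0.
Single eigenvalue λ = -1 with algebraic multiplicity 2.
Eigenvector v = (-1,-1); generalized eigenvector w with (A-λI)w=v is (1,2).
General solution: e^(-t)[K_1·v + K_2·(t·v + w)].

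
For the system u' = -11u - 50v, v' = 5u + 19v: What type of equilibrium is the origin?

unstable spiral

A = [[-11,-50],[5,19]]; det(A-λI) = λ^2 - 8λ + 41.
λ = 4 ± 5i: positive real part.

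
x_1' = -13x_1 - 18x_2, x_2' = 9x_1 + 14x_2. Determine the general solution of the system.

x_1(t) = K_1e^(5t) - 2K_2e^(-4t), x_2(t) = -K_1e^(5t) + K_2e^(-4t)

Coefficient matrix A = [[-13, -18], [9, 14]].
Characteristic polynomial det(A - λI) = λ^2 - λ - 20 = 0.
Eigenvalues λ = 5, -4.
For λ=5: (A-λI) row 1 is [-18, -18], so an eigenvector is (1, -1).
For λ=-4: (A-λI) row 1 is [-9, -18], so an eigenvector is (-2, 1).
General solution: K_1e^(5t)(1,-1) + K_2e^(-4t)(-2,1).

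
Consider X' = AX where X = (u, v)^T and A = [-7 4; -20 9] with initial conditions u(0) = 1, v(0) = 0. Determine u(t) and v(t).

u(t) = -2e^(t)sin(4t) + e^(t)cos(4t), v(t) = -5e^(t)sin(4t)

Coefficient matrix A = [[-7, 4], [-20, 9]].
Characteristic polynomial det(A - λI) = λ^2 - 2λ + 17 = 0.
Eigenvalues λ = 1 ± 4i (complex conjugate pair).
For λ=1+4i: an eigenvector is (0,1) - i(1,2) = (0 - i, 1 - 2i).
A real fundamental pair from Re and Im of e^((1+4i)t)v: X_1 = e^(t)(cos(4t)·(0,1) + sin(4t)·(1,2)), X_2 = e^(t)(sin(4t)·(0,1) - cos(4t)·(1,2)).
General solution: c_1X_1 + c_2X_2.
Applying u(0)=1, v(0)=0 gives c_1=-2, c_2=-1.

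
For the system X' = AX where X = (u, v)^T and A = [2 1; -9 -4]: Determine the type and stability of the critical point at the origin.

stable improper node

A = [[2,1],[-9,-4]]; det(A-λI) = λ^2 + 2λ + 1.
repeated λ = -1 with a single eigenvector.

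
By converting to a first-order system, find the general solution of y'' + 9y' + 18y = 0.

Let x_1 = y, x_2 = y'. Then x_1' = x_2 and x_2' = -18x_1 - 9x_2.
A = [[0,1],[-18,-9]]; det(A-λI) = λ^2 + 9λ + 18.
Eigenvalues λ = -3, -6 with eigenvectors (1,-3), (1,-6).

y(t) = K_1e^(-3t) + K_2e^(-6t)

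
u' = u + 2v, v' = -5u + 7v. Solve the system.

u(t) = -C_1e^(4t)sin(t) - C_1e^(4t)cos(t) - C_2e^(4t)sin(t) + C_2e^(4t)cos(t), v(t) = -C_1e^(4t)sin(t) - 2C_1e^(4t)cos(t) - 2C_2e^(4t)sin(t) + C_2e^(4t)cos(t)

Coefficient matrix A = [[1, 2], [-5, 7]].
Characteristic polynomial det(A - λI) = λ^2 - 8λ + 17 = 0.
Eigenvalues λ = 4 ± i (complex conjugate pair).
For λ=4+i: an eigenvector is (-1,-2) - i(-1,-1) = (-1 + i, -2 + i).
A real fundamental pair from Re and Im of e^((4+i)t)v: X_1 = e^(4t)(cos(t)·(-1,-2) + sin(t)·(-1,-1)), X_2 = e^(4t)(sin(t)·(-1,-2) - cos(t)·(-1,-1)).
General solution: C_1X_1 + C_2X_2.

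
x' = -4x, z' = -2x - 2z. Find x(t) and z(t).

x(t) = C_2e^(-4t), z(t) = -C_1e^(-2t) + C_2e^(-4t)

Coefficient matrix A = [[-4, 0], [-2, -2]].
Characteristic polynomial det(A - λI) = λ^2 + 6λ + 8 = 0.
Eigenvalues λ = -2, -4.
For λ=-2: (A-λI) row 1 is [-2, 0], so an eigenvector is (0, -1).
For λ=-4: (A-λI) row 2 is [-2, 2], so an eigenvector is (1, 1).
General solution: C_1e^(-2t)(0,-1) + C_2e^(-4t)(1,1).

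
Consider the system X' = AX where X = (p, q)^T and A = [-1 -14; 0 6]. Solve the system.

Coefficient matrix A = [[-1, -14], [0, 6]].
Characteristic polynomial det(A - λI) = λ^2 - 5λ - 6 = 0.
Eigenvalues λ = -1, 6.
For λ=-1: (A-λI) row 1 is [0, -14], so an eigenvector is (1, 0).
For λ=6: (A-λI) row 1 is [-7, -14], so an eigenvector is (2, -1).
General solution: c_1e^(-t)(1,0) + c_2e^(6t)(2,-1).

p(t) = c_1e^(-t) + 2c_2e^(6t), q(t) = -c_2e^(6t)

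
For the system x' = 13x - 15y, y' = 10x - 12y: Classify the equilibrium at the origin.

saddle

A = [[13,-15],[10,-12]]; det(A-λI) = λ^2 - λ - 6.
λ = 3, -2: opposite signs.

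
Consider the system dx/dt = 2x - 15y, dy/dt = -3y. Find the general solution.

Coefficient matrix A = [[2, -15], [0, -3]].
Characteristic polynomial det(A - λI) = λ^2 + λ - 6 = 0.
Eigenvalues λ = 2, -3.
For λ=2: (A-λI) row 1 is [0, -15], so an eigenvector is (-1, 0).
For λ=-3: (A-λI) row 1 is [5, -15], so an eigenvector is (3, 1).
General solution: C_1e^(2t)(-1,0) + C_2e^(-3t)(3,1).

x(t) = -C_1e^(2t) + 3C_2e^(-3t), y(t) = C_2e^(-3t)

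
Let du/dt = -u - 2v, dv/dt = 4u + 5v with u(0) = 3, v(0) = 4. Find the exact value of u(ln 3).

A = [[-1,-2],[4,5]]; eigenvalues λ = 1, 3.
Eigenvectors: (-1,1) for λ=1, (-1,2) for λ=3.
From the initial condition, c_1 = -10, c_2 = 7.
u(ln 3) = (-10)(3^1)(-1) + (7)(3^3)(-1) = -159.

-159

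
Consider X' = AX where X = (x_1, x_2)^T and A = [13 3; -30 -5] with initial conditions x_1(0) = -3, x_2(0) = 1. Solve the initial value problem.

x_1(t) = -8e^(4t)sin(3t) - 3e^(4t)cos(3t), x_2(t) = 27e^(4t)sin(3t) + e^(4t)cos(3t)

Coefficient matrix A = [[13, 3], [-30, -5]].
Characteristic polynomial det(A - λI) = λ^2 - 8λ + 25 = 0.
Eigenvalues λ = 4 ± 3i (complex conjugate pair).
For λ=4+3i: an eigenvector is (-1,3) - i(0,1) = (-1, 3 - i).
A real fundamental pair from Re and Im of e^((4+3i)t)v: X_1 = e^(4t)(cos(3t)·(-1,3) + sin(3t)·(0,1)), X_2 = e^(4t)(sin(3t)·(-1,3) - cos(3t)·(0,1)).
General solution: C_1X_1 + C_2X_2.
Applying x_1(0)=-3, x_2(0)=1 gives C_1=3, C_2=8.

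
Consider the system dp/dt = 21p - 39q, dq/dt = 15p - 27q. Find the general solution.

Coefficient matrix A = [[21, -39], [15, -27]].
Characteristic polynomial det(A - λI) = λ^2 + 6λ + 18 = 0.
Eigenvalues λ = -3 ± 3i (complex conjugate pair).
For λ=-3+3i: an eigenvector is (2,1) - i(3,2) = (2 - 3i, 1 - 2i).
A real fundamental pair from Re and Im of e^((-3+3i)t)v: X_1 = e^(-3t)(cos(3t)·(2,1) + sin(3t)·(3,2)), X_2 = e^(-3t)(sin(3t)·(2,1) - cos(3t)·(3,2)).
General solution: c_1X_1 + c_2X_2.

p(t) = 3c_1e^(-3t)sin(3t) + 2c_1e^(-3t)cos(3t) + 2c_2e^(-3t)sin(3t) - 3c_2e^(-3t)cos(3t), q(t) = 2c_1e^(-3t)sin(3t) + c_1e^(-3t)cos(3t) + c_2e^(-3t)sin(3t) - 2c_2e^(-3t)cos(3t)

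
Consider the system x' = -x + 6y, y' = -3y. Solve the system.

Coefficient matrix A = [[-1, 6], [0, -3]].
Characteristic polynomial det(A - λI) = λ^2 + 4λ + 3 = 0.
Eigenvalues λ = -3, -1.
For λ=-3: (A-λI) row 1 is [2, 6], so an eigenvector is (-3, 1).
For λ=-1: (A-λI) row 1 is [0, 6], so an eigenvector is (1, 0).
General solution: K_1e^(-3t)(-3,1) + K_2e^(-t)(1,0).

x(t) = -3K_1e^(-3t) + K_2e^(-t), y(t) = K_1e^(-3t)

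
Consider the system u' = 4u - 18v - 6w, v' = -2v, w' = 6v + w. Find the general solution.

u(t) = K_1e^(4t) + 2K_2e^(t) + K_3e^(-2t), v(t) = K_3e^(-2t), w(t) = K_2e^(t) - 2K_3e^(-2t)

Coefficient matrix A = [[4, -18, -6], [0, -2, 0], [0, 6, 1]].
det(A - λI) = 0 gives eigenvalues λ = 4, 1, -2.
For λ=4: eigenvector (1,0,0).
For λ=1: eigenvector (2,0,1).
For λ=-2: eigenvector (1,1,-2).
General solution: K_1e^(4t)(1,0,0) + K_2e^(t)(2,0,1) + K_3e^(-2t)(1,1,-2).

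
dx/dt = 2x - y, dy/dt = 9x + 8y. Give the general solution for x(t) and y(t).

x(t) = c_1e^(5t) + c_2te^(5t), y(t) = -3c_1e^(5t) - 3c_2te^(5t) - c_2e^(5t)

Coefficient matrix A = [[2, -1], [9, 8]].
Characteristic polynomial det(A - λI) = λ^2 - 10λ + 25 = 0.
Single eigenvalue λ = 5 with algebraic multiplicity 2.
Eigenvector v = (1,-3); generalized eigenvector w with (A-λI)w=v is (0,-1).
General solution: e^(5t)[c_1·v + c_2·(t·v + w)].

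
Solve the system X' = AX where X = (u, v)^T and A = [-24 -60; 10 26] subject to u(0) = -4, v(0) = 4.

Coefficient matrix A = [[-24, -60], [10, 26]].
Characteristic polynomial det(A - λI) = λ^2 - 2λ - 24 = 0.
Eigenvalues λ = -4, 6.
For λ=-4: (A-λI) row 1 is [-20, -60], so an eigenvector is (-3, 1).
For λ=6: (A-λI) row 1 is [-30, -60], so an eigenvector is (-2, 1).
General solution: K_1e^(-4t)(-3,1) + K_2e^(6t)(-2,1).
Applying u(0)=-4, v(0)=4 gives K_1=-4, K_2=8.

u(t) = -16e^(6t) + 12e^(-4t), v(t) = 8e^(6t) - 4e^(-4t)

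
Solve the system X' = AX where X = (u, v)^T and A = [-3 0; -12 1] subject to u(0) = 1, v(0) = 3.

u(t) = e^(-3t), v(t) = 3e^(-3t)

Coefficient matrix A = [[-3, 0], [-12, 1]].
Characteristic polynomial det(A - λI) = λ^2 + 2λ - 3 = 0.
Eigenvalues λ = -3, 1.
For λ=-3: (A-λI) row 2 is [-12, 4], so an eigenvector is (-1, -3).
For λ=1: (A-λI) row 1 is [-4, 0], so an eigenvector is (0, 1).
General solution: K_1e^(-3t)(-1,-3) + K_2e^(t)(0,1).
Applying u(0)=1, v(0)=3 gives K_1=-1, K_2=0.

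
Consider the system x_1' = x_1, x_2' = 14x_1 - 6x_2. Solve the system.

x_1(t) = K_1e^(t), x_2(t) = 2K_1e^(t) - K_2e^(-6t)

Coefficient matrix A = [[1, 0], [14, -6]].
Characteristic polynomial det(A - λI) = λ^2 + 5λ - 6 = 0.
Eigenvalues λ = 1, -6.
For λ=1: (A-λI) row 2 is [14, -7], so an eigenvector is (1, 2).
For λ=-6: (A-λI) row 1 is [7, 0], so an eigenvector is (0, -1).
General solution: K_1e^(t)(1,2) + K_2e^(-6t)(0,-1).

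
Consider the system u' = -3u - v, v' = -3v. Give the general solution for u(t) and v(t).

Coefficient matrix A = [[-3, -1], [0, -3]].
Characteristic polynomial det(A - λI) = λ^2 + 6λ + 9 = 0.
Single eigenvalue λ = -3 with algebraic multiplicity 2.
Eigenvector v = (-1,0); generalized eigenvector w with (A-λI)w=v is (1,1).
General solution: e^(-3t)[K_1·v + K_2·(t·v + w)].

u(t) = -K_1e^(-3t) - K_2te^(-3t) + K_2e^(-3t), v(t) = K_2e^(-3t)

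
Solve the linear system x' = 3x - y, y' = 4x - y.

x(t) = K_1e^(t) + K_2te^(t) + K_2e^(t), y(t) = 2K_1e^(t) + 2K_2te^(t) + K_2e^(t)

Coefficient matrix A = [[3, -1], [4, -1]].
Characteristic polynomial det(A - λI) = λ^2 - 2λ + 1 = 0.
Single eigenvalue λ = 1 with algebraic multiplicity 2.
Eigenvector v = (1,2); generalized eigenvector w with (A-λI)w=v is (1,1).
General solution: e^(t)[K_1·v + K_2·(t·v + w)].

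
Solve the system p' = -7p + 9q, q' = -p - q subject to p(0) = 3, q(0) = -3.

p(t) = -36te^(-4t) + 3e^(-4t), q(t) = -12te^(-4t) - 3e^(-4t)

Coefficient matrix A = [[-7, 9], [-1, -1]].
Characteristic polynomial det(A - λI) = λ^2 + 8λ + 16 = 0.
Single eigenvalue λ = -4 with algebraic multiplicity 2.
Eigenvector v = (-3,-1); generalized eigenvector w with (A-λI)w=v is (1,0).
General solution: e^(-4t)[K_1·v + K_2·(t·v + w)].
Applying p(0)=3, q(0)=-3 gives K_1=3, K_2=12.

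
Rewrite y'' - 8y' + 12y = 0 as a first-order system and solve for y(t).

y(t) = c_1e^(2t) + c_2e^(6t)

Let x_1 = y, x_2 = y'. Then x_1' = x_2 and x_2' = -12x_1 + 8x_2.
A = [[0,1],[-12,8]]; det(A-λI) = λ^2 - 8λ + 12.
Eigenvalues λ = 2, 6 with eigenvectors (1,2), (1,6).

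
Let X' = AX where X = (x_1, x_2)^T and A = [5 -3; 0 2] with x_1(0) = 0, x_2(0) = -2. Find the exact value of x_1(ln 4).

A = [[5,-3],[0,2]]; eigenvalues λ = 2, 5.
Eigenvectors: (-1,-1) for λ=2, (1,0) for λ=5.
From the initial condition, c_1 = 2, c_2 = 2.
x_1(ln 4) = (2)(4^2)(-1) + (2)(4^5)(1) = 2016.

2016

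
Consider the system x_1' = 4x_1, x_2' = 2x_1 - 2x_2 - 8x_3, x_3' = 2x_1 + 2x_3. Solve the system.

x_1(t) = K_1e^(4t), x_2(t) = -K_1e^(4t) + K_2e^(-2t) - 2K_3e^(2t), x_3(t) = K_1e^(4t) + K_3e^(2t)

Coefficient matrix A = [[4, 0, 0], [2, -2, -8], [2, 0, 2]].
det(A - λI) = 0 gives eigenvalues λ = 4, -2, 2.
For λ=4: eigenvector (1,-1,1).
For λ=-2: eigenvector (0,1,0).
For λ=2: eigenvector (0,-2,1).
General solution: K_1e^(4t)(1,-1,1) + K_2e^(-2t)(0,1,0) + K_3e^(2t)(0,-2,1).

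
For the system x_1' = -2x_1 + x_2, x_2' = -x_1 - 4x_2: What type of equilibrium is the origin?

A = [[-2,1],[-1,-4]]; det(A-λI) = λ^2 + 6λ + 9.
repeated λ = -3 with a single eigenvector.

stable improper node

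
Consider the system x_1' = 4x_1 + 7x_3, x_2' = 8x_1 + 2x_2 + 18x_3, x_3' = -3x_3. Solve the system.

Coefficient matrix A = [[4, 0, 7], [8, 2, 18], [0, 0, -3]].
det(A - λI) = 0 gives eigenvalues λ = 2, 4, -3.
For λ=2: eigenvector (0,1,0).
For λ=4: eigenvector (1,4,0).
For λ=-3: eigenvector (-1,-2,1).
General solution: K_1e^(2t)(0,1,0) + K_2e^(4t)(1,4,0) + K_3e^(-3t)(-1,-2,1).

x_1(t) = K_2e^(4t) - K_3e^(-3t), x_2(t) = K_1e^(2t) + 4K_2e^(4t) - 2K_3e^(-3t), x_3(t) = K_3e^(-3t)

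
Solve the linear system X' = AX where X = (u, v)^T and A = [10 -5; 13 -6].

u(t) = C_1e^(2t)sin(t) + 2C_1e^(2t)cos(t) + 2C_2e^(2t)sin(t) - C_2e^(2t)cos(t), v(t) = 2C_1e^(2t)sin(t) + 3C_1e^(2t)cos(t) + 3C_2e^(2t)sin(t) - 2C_2e^(2t)cos(t)

Coefficient matrix A = [[10, -5], [13, -6]].
Characteristic polynomial det(A - λI) = λ^2 - 4λ + 5 = 0.
Eigenvalues λ = 2 ± i (complex conjugate pair).
For λ=2+i: an eigenvector is (2,3) - i(1,2) = (2 - i, 3 - 2i).
A real fundamental pair from Re and Im of e^((2+i)t)v: X_1 = e^(2t)(cos(t)·(2,3) + sin(t)·(1,2)), X_2 = e^(2t)(sin(t)·(2,3) - cos(t)·(1,2)).
General solution: C_1X_1 + C_2X_2.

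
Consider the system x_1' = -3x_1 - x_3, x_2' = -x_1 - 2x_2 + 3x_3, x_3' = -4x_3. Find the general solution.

x_1(t) = c_1e^(-3t) + c_2e^(-4t), x_2(t) = c_1e^(-3t) - c_2e^(-4t) + c_3e^(-2t), x_3(t) = c_2e^(-4t)

Coefficient matrix A = [[-3, 0, -1], [-1, -2, 3], [0, 0, -4]].
det(A - λI) = 0 gives eigenvalues λ = -3, -4, -2.
For λ=-3: eigenvector (1,1,0).
For λ=-4: eigenvector (1,-1,1).
For λ=-2: eigenvector (0,1,0).
General solution: c_1e^(-3t)(1,1,0) + c_2e^(-4t)(1,-1,1) + c_3e^(-2t)(0,1,0).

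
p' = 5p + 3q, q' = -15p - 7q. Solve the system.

Coefficient matrix A = [[5, 3], [-15, -7]].
Characteristic polynomial det(A - λI) = λ^2 + 2λ + 10 = 0.
Eigenvalues λ = -1 ± 3i (complex conjugate pair).
For λ=-1+3i: an eigenvector is (0,-1) - i(-1,2) = (0 + i, -1 - 2i).
A real fundamental pair from Re and Im of e^((-1+3i)t)v: X_1 = e^(-t)(cos(3t)·(0,-1) + sin(3t)·(-1,2)), X_2 = e^(-t)(sin(3t)·(0,-1) - cos(3t)·(-1,2)).
General solution: K_1X_1 + K_2X_2.

p(t) = -K_1e^(-t)sin(3t) + K_2e^(-t)cos(3t), q(t) = 2K_1e^(-t)sin(3t) - K_1e^(-t)cos(3t) - K_2e^(-t)sin(3t) - 2K_2e^(-t)cos(3t)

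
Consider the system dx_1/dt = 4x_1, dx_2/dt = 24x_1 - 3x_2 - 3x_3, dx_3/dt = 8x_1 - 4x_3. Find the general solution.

x_1(t) = K_1e^(4t), x_2(t) = 3K_1e^(4t) + 3K_2e^(-4t) + K_3e^(-3t), x_3(t) = K_1e^(4t) + K_2e^(-4t)

Coefficient matrix A = [[4, 0, 0], [24, -3, -3], [8, 0, -4]].
det(A - λI) = 0 gives eigenvalues λ = 4, -4, -3.
For λ=4: eigenvector (1,3,1).
For λ=-4: eigenvector (0,3,1).
For λ=-3: eigenvector (0,1,0).
General solution: K_1e^(4t)(1,3,1) + K_2e^(-4t)(0,3,1) + K_3e^(-3t)(0,1,0).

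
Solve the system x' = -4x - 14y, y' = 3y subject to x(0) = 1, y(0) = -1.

x(t) = 2e^(3t) - e^(-4t), y(t) = -e^(3t)

Coefficient matrix A = [[-4, -14], [0, 3]].
Characteristic polynomial det(A - λI) = λ^2 + λ - 12 = 0.
Eigenvalues λ = -4, 3.
For λ=-4: (A-λI) row 1 is [0, -14], so an eigenvector is (1, 0).
For λ=3: (A-λI) row 1 is [-7, -14], so an eigenvector is (-2, 1).
General solution: C_1e^(-4t)(1,0) + C_2e^(3t)(-2,1).
Applying x(0)=1, y(0)=-1 gives C_1=-1, C_2=-1.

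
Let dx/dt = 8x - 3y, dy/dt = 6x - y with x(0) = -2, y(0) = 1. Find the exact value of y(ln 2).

-136

A = [[8,-3],[6,-1]]; eigenvalues λ = 2, 5.
Eigenvectors: (1,2) for λ=2, (1,1) for λ=5.
From the initial condition, c_1 = 3, c_2 = -5.
y(ln 2) = (3)(2^2)(2) + (-5)(2^5)(1) = -136.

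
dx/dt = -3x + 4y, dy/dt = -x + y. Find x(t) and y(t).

x(t) = 2C_1e^(-t) + 2C_2te^(-t) - 3C_2e^(-t), y(t) = C_1e^(-t) + C_2te^(-t) - C_2e^(-t)

Coefficient matrix A = [[-3, 4], [-1, 1]].
Characteristic polynomial det(A - λI) = λ^2 + 2λ + 1 = 0.
Single eigenvalue λ = -1 with algebraic multiplicity 2.
Eigenvector v = (2,1); generalized eigenvector w with (A-λI)w=v is (-3,-1).
General solution: e^(-t)[C_1·v + C_2·(t·v + w)].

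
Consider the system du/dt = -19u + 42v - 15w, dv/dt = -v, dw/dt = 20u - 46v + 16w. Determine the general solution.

u(t) = c_1e^(-4t) + 4c_2e^(-t) - 3c_3e^(t), v(t) = c_2e^(-t), w(t) = -c_1e^(-4t) - 2c_2e^(-t) + 4c_3e^(t)

Coefficient matrix A = [[-19, 42, -15], [0, -1, 0], [20, -46, 16]].
det(A - λI) = 0 gives eigenvalues λ = -4, -1, 1.
For λ=-4: eigenvector (1,0,-1).
For λ=-1: eigenvector (4,1,-2).
For λ=1: eigenvector (-3,0,4).
General solution: c_1e^(-4t)(1,0,-1) + c_2e^(-t)(4,1,-2) + c_3e^(t)(-3,0,4).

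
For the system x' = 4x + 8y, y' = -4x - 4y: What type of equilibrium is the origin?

A = [[4,8],[-4,-4]]; det(A-λI) = λ^2 + 16.
λ = 0 ± 4i: zero real part.

center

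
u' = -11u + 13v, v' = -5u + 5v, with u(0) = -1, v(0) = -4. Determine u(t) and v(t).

u(t) = -44e^(-3t)sin(t) - e^(-3t)cos(t), v(t) = -27e^(-3t)sin(t) - 4e^(-3t)cos(t)

Coefficient matrix A = [[-11, 13], [-5, 5]].
Characteristic polynomial det(A - λI) = λ^2 + 6λ + 10 = 0.
Eigenvalues λ = -3 ± i (complex conjugate pair).
For λ=-3+i: an eigenvector is (3,2) - i(2,1) = (3 - 2i, 2 - i).
A real fundamental pair from Re and Im of e^((-3+i)t)v: X_1 = e^(-3t)(cos(t)·(3,2) + sin(t)·(2,1)), X_2 = e^(-3t)(sin(t)·(3,2) - cos(t)·(2,1)).
General solution: C_1X_1 + C_2X_2.
Applying u(0)=-1, v(0)=-4 gives C_1=-7, C_2=-10.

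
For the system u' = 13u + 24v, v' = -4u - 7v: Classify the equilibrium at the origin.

A = [[13,24],[-4,-7]]; det(A-λI) = λ^2 - 6λ + 5.
λ = 1, 5: both positive.

unstable node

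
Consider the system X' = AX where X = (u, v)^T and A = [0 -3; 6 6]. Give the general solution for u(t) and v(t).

u(t) = -c_1e^(3t)sin(3t) + c_2e^(3t)cos(3t), v(t) = c_1e^(3t)sin(3t) + c_1e^(3t)cos(3t) + c_2e^(3t)sin(3t) - c_2e^(3t)cos(3t)

Coefficient matrix A = [[0, -3], [6, 6]].
Characteristic polynomial det(A - λI) = λ^2 - 6λ + 18 = 0.
Eigenvalues λ = 3 ± 3i (complex conjugate pair).
For λ=3+3i: an eigenvector is (0,1) - i(-1,1) = (0 + i, 1 - i).
A real fundamental pair from Re and Im of e^((3+3i)t)v: X_1 = e^(3t)(cos(3t)·(0,1) + sin(3t)·(-1,1)), X_2 = e^(3t)(sin(3t)·(0,1) - cos(3t)·(-1,1)).
General solution: c_1X_1 + c_2X_2.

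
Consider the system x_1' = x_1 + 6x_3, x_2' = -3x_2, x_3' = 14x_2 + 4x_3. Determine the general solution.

Coefficient matrix A = [[1, 0, 6], [0, -3, 0], [0, 14, 4]].
det(A - λI) = 0 gives eigenvalues λ = 1, -3, 4.
For λ=1: eigenvector (1,0,0).
For λ=-3: eigenvector (3,1,-2).
For λ=4: eigenvector (2,0,1).
General solution: C_1e^(t)(1,0,0) + C_2e^(-3t)(3,1,-2) + C_3e^(4t)(2,0,1).

x_1(t) = C_1e^(t) + 3C_2e^(-3t) + 2C_3e^(4t), x_2(t) = C_2e^(-3t), x_3(t) = -2C_2e^(-3t) + C_3e^(4t)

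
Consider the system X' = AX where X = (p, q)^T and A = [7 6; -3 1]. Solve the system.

p(t) = K_1e^(4t)sin(3t) + K_1e^(4t)cos(3t) + K_2e^(4t)sin(3t) - K_2e^(4t)cos(3t), q(t) = -K_1e^(4t)sin(3t) + K_2e^(4t)cos(3t)

Coefficient matrix A = [[7, 6], [-3, 1]].
Characteristic polynomial det(A - λI) = λ^2 - 8λ + 25 = 0.
Eigenvalues λ = 4 ± 3i (complex conjugate pair).
For λ=4+3i: an eigenvector is (1,0) - i(1,-1) = (1 - i, 0 + i).
A real fundamental pair from Re and Im of e^((4+3i)t)v: X_1 = e^(4t)(cos(3t)·(1,0) + sin(3t)·(1,-1)), X_2 = e^(4t)(sin(3t)·(1,0) - cos(3t)·(1,-1)).
General solution: K_1X_1 + K_2X_2.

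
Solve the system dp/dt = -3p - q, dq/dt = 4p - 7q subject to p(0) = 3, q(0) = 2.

Coefficient matrix A = [[-3, -1], [4, -7]].
Characteristic polynomial det(A - λI) = λ^2 + 10λ + 25 = 0.
Single eigenvalue λ = -5 with algebraic multiplicity 2.
Eigenvector v = (1,2); generalized eigenvector w with (A-λI)w=v is (-1,-3).
General solution: e^(-5t)[K_1·v + K_2·(t·v + w)].
Applying p(0)=3, q(0)=2 gives K_1=7, K_2=4.

p(t) = 4te^(-5t) + 3e^(-5t), q(t) = 8te^(-5t) + 2e^(-5t)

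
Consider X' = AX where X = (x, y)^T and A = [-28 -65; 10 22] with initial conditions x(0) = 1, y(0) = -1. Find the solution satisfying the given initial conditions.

Coefficient matrix A = [[-28, -65], [10, 22]].
Characteristic polynomial det(A - λI) = λ^2 + 6λ + 34 = 0.
Eigenvalues λ = -3 ± 5i (complex conjugate pair).
For λ=-3+5i: an eigenvector is (2,-1) - i(3,-1) = (2 - 3i, -1 + i).
A real fundamental pair from Re and Im of e^((-3+5i)t)v: X_1 = e^(-3t)(cos(5t)·(2,-1) + sin(5t)·(3,-1)), X_2 = e^(-3t)(sin(5t)·(2,-1) - cos(5t)·(3,-1)).
General solution: c_1X_1 + c_2X_2.
Applying x(0)=1, y(0)=-1 gives c_1=2, c_2=1.

x(t) = 8e^(-3t)sin(5t) + e^(-3t)cos(5t), y(t) = -3e^(-3t)sin(5t) - e^(-3t)cos(5t)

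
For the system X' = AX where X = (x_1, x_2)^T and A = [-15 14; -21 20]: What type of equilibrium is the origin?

saddle

A = [[-15,14],[-21,20]]; det(A-λI) = λ^2 - 5λ - 6.
λ = 6, -1: opposite signs.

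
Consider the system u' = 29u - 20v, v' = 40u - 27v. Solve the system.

Coefficient matrix A = [[29, -20], [40, -27]].
Characteristic polynomial det(A - λI) = λ^2 - 2λ + 17 = 0.
Eigenvalues λ = 1 ± 4i (complex conjugate pair).
For λ=1+4i: an eigenvector is (2,3) - i(-1,-1) = (2 + i, 3 + i).
A real fundamental pair from Re and Im of e^((1+4i)t)v: X_1 = e^(t)(cos(4t)·(2,3) + sin(4t)·(-1,-1)), X_2 = e^(t)(sin(4t)·(2,3) - cos(4t)·(-1,-1)).
General solution: K_1X_1 + K_2X_2.

u(t) = -K_1e^(t)sin(4t) + 2K_1e^(t)cos(4t) + 2K_2e^(t)sin(4t) + K_2e^(t)cos(4t), v(t) = -K_1e^(t)sin(4t) + 3K_1e^(t)cos(4t) + 3K_2e^(t)sin(4t) + K_2e^(t)cos(4t)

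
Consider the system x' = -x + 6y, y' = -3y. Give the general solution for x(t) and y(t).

x(t) = -K_1e^(-t) - 3K_2e^(-3t), y(t) = K_2e^(-3t)

Coefficient matrix A = [[-1, 6], [0, -3]].
Characteristic polynomial det(A - λI) = λ^2 + 4λ + 3 = 0.
Eigenvalues λ = -1, -3.
For λ=-1: (A-λI) row 1 is [0, 6], so an eigenvector is (-1, 0).
For λ=-3: (A-λI) row 1 is [2, 6], so an eigenvector is (-3, 1).
General solution: K_1e^(-t)(-1,0) + K_2e^(-3t)(-3,1).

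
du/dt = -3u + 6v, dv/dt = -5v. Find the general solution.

Coefficient matrix A = [[-3, 6], [0, -5]].
Characteristic polynomial det(A - λI) = λ^2 + 8λ + 15 = 0.
Eigenvalues λ = -3, -5.
For λ=-3: (A-λI) row 1 is [0, 6], so an eigenvector is (1, 0).
For λ=-5: (A-λI) row 1 is [2, 6], so an eigenvector is (-3, 1).
General solution: K_1e^(-3t)(1,0) + K_2e^(-5t)(-3,1).

u(t) = K_1e^(-3t) - 3K_2e^(-5t), v(t) = K_2e^(-5t)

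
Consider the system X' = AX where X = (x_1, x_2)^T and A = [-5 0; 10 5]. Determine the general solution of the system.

Coefficient matrix A = [[-5, 0], [10, 5]].
Characteristic polynomial det(A - λI) = λ^2 - 25 = 0.
Eigenvalues λ = 5, -5.
For λ=5: (A-λI) row 1 is [-10, 0], so an eigenvector is (0, 1).
For λ=-5: (A-λI) row 2 is [10, 10], so an eigenvector is (1, -1).
General solution: C_1e^(5t)(0,1) + C_2e^(-5t)(1,-1).

x_1(t) = C_2e^(-5t), x_2(t) = C_1e^(5t) - C_2e^(-5t)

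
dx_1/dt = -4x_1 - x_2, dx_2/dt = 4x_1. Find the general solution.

x_1(t) = -K_1e^(-2t) - K_2te^(-2t) - K_2e^(-2t), x_2(t) = 2K_1e^(-2t) + 2K_2te^(-2t) + 3K_2e^(-2t)

Coefficient matrix A = [[-4, -1], [4, 0]].
Characteristic polynomial det(A - λI) = λ^2 + 4λ + 4 = 0.
Single eigenvalue λ = -2 with algebraic multiplicity 2.
Eigenvector v = (-1,2); generalized eigenvector w with (A-λI)w=v is (-1,3).
General solution: e^(-2t)[K_1·v + K_2·(t·v + w)].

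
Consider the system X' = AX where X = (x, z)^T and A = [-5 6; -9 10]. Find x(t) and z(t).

x(t) = 2K_1e^(4t) + K_2e^(t), z(t) = 3K_1e^(4t) + K_2e^(t)

Coefficient matrix A = [[-5, 6], [-9, 10]].
Characteristic polynomial det(A - λI) = λ^2 - 5λ + 4 = 0.
Eigenvalues λ = 4, 1.
For λ=4: (A-λI) row 1 is [-9, 6], so an eigenvector is (2, 3).
For λ=1: (A-λI) row 1 is [-6, 6], so an eigenvector is (1, 1).
General solution: K_1e^(4t)(2,3) + K_2e^(t)(1,1).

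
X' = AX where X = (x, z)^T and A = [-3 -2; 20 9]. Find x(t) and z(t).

Coefficient matrix A = [[-3, -2], [20, 9]].
Characteristic polynomial det(A - λI) = λ^2 - 6λ + 13 = 0.
Eigenvalues λ = 3 ± 2i (complex conjugate pair).
For λ=3+2i: an eigenvector is (0,-1) - i(1,-3) = (0 - i, -1 + 3i).
A real fundamental pair from Re and Im of e^((3+2i)t)v: X_1 = e^(3t)(cos(2t)·(0,-1) + sin(2t)·(1,-3)), X_2 = e^(3t)(sin(2t)·(0,-1) - cos(2t)·(1,-3)).
General solution: c_1X_1 + c_2X_2.

x(t) = c_1e^(3t)sin(2t) - c_2e^(3t)cos(2t), z(t) = -3c_1e^(3t)sin(2t) - c_1e^(3t)cos(2t) - c_2e^(3t)sin(2t) + 3c_2e^(3t)cos(2t)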